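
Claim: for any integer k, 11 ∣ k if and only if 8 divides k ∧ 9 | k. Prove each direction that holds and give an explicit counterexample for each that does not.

(⇒) fails and (⇐) fails.

(⟹) This fails: take k = 11. Certainly 11 ∣ 11, but 8 ∤ 11.

(⟸) This fails: take k = 72. Both 8 ∣ 72 and 9 ∣ 72, yet 72 is not a multiple of 11 (since 72 = 6·11 + 6), so 11 ∤ 72.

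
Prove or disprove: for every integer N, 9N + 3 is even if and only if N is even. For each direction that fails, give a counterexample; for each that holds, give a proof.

(⇒) This fails: N = 1 gives 9N + 3 = 12, which is even, but 1 is odd, not even.

(⇐) This also fails: N = 2 is even, but 9N + 3 = 21 is odd, not even.

Neither direction holds.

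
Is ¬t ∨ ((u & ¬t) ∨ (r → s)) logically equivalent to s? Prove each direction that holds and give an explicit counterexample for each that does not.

Not equivalent: only (⇐) holds.

(⇒) This fails. Under s = F, u = F, t = F, r = F, the left side is true but the right side is false.

(⇐) Assume the antecedent. If s is true, ¬t ∨ ((u & ¬t) ∨ (r → s)) reduces to true regardless of the other variables. If s is false, the antecedent cannot hold. Either way ¬t ∨ ((u & ¬t) ∨ (r → s)) holds.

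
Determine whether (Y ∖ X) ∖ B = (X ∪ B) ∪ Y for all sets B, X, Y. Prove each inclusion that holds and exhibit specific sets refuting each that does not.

The sets are not equal: only the forward inclusion holds.

(⊆) Let x ∈ (Y ∖ X) ∖ B. Then x ∈ Y and x ∉ B, X, from which x ∈ (X ∪ B) ∪ Y.

(⊇) This inclusion fails. Take B = {1}, X = ∅, Y = ∅; then 1 ∈ (X ∪ B) ∪ Y but 1 ∉ (Y ∖ X) ∖ B.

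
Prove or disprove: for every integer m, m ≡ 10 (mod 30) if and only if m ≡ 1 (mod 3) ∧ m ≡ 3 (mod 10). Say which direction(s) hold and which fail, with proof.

Neither implication holds.

(⇒) This fails: m = 10 gives 10 ≡ 10 (mod 30) but 10 ≡ 0 (mod 10), so the conjunction on the right does not hold.

(⇐) This fails: m = 13 satisfies both congruences on the right (13 ≡ 1 mod 3 and 13 ≡ 3 mod 10) yet 13 ≡ 13 (mod 30), not 10.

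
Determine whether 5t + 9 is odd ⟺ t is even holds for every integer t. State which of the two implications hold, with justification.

Converse. Suppose t is even; write t = 2j. Then 5t + 9 = 5·(2j) + 9 = 2·5j + 9, which is odd.

Forward direction. Suppose 5t + 9 is odd. Since 5 is odd, 5t and t have the same parity, so 5t + 9 ≡ t + 9 (mod 2). As 9 is odd, 5t + 9 is odd exactly when t is even. Thus t is even.

Both directions hold.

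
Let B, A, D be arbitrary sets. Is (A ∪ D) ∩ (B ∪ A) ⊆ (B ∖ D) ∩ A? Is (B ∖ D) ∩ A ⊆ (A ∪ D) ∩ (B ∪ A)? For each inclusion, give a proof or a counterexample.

(⊆) This inclusion fails. Take B = ∅, A = {1}, D = ∅; then 1 ∈ (A ∪ D) ∩ (B ∪ A) but 1 ∉ (B ∖ D) ∩ A.

(⊇) Let x ∈ (B ∖ D) ∩ A. Then x ∈ B ∩ A and x ∉ D, from which x ∈ (A ∪ D) ∩ (B ∪ A).

The sets are not equal: only the reverse inclusion holds.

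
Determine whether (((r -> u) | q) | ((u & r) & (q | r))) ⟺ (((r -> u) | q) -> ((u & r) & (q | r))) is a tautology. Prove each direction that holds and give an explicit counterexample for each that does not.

Neither direction holds.

(→) This fails. Under u = F, q = F, r = F, the left side is true but the right side is false.

(←) This fails. Under u = F, q = F, r = T, the left side is false but the right side is true.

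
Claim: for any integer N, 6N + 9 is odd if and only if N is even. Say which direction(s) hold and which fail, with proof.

[⇒] This fails: take N = 1. Then 6N + 9 = 15, which is odd, yet N = 1 is odd, not even.

[⇐] Suppose N is even. Since 6 is even, 6N is even for every N, so 6N + 9 has the same parity as 9, which is odd. Hence 6N + 9 is odd.

Not equivalent: only (⇐) holds.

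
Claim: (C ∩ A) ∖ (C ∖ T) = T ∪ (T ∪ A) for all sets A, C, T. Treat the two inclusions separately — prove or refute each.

(⊇) This inclusion fails. Take A = {1}, C = ∅, T = ∅; then 1 ∈ T ∪ (T ∪ A) but 1 ∉ (C ∩ A) ∖ (C ∖ T).

(⊆) Let x ∈ (C ∩ A) ∖ (C ∖ T). Then x ∈ A ∩ C ∩ T, from which x ∈ T ∪ (T ∪ A).

(⊆) holds; (⊇) fails.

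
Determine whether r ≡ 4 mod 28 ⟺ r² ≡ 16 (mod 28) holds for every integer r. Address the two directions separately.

Converse. This fails: take r = 10. Then 10² = 100 ≡ 16 (mod 28), yet 10 ≡ 10 (mod 28), not 4.

Forward direction. Suppose r ≡ 4 mod 28. Write r = 28j + 4. Then (28j + 4)² = 784j² + 224j + 16 = 28(28j² + 8j) + 16, so r² ≡ 16 (mod 28).

(⇒) holds; (⇐) fails.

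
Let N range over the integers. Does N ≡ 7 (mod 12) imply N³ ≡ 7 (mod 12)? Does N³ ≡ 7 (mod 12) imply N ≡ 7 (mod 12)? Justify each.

The biconditional holds.

(→) Suppose N ≡ 7 (mod 12). Write N = 12j + 7. Then (12j + 7)³ = 1728j³ + 3024j² + 1764j + 343 = 12(144j³ + 252j² + 147j + 28) + 7, so N³ ≡ 7 (mod 12).

(←) For the converse, argue contrapositively. If N ≢ 7 (mod 12), then N is congruent to one of 0, 1, 2, 3, 4, 5, 6, 8, 9, 10, 11 modulo 12, and these give N³ ≡ 0, 1, 8, 3, 4, 5, 0, 8, 9, 4, 11 respectively — never 7.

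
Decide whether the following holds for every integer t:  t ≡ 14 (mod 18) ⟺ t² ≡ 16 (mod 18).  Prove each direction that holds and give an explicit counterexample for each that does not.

(⟹) Suppose t ≡ 14 (mod 18). Write t = 18j + 14. Then (18j + 14)² = 324j² + 504j + 196 = 18(18j² + 28j + 10) + 16, so t² ≡ 16 (mod 18).

(⟸) This fails: take t = 4. Then 4² = 16 ≡ 16 (mod 18), yet 4 ≡ 4 (mod 18), not 14.

(⇒) holds; (⇐) fails.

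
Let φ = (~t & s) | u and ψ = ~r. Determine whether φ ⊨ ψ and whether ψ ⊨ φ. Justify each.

Neither direction holds.

(⇒) This fails. Under s = T, u = F, r = T, t = F, the left side is true but the right side is false.

(⇐) This fails. Under s = F, u = F, r = F, t = F, the left side is false but the right side is true.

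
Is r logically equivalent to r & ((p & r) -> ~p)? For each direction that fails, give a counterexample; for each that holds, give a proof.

(⇒) fails; (⇐) holds.

Forward direction. This fails. Under p = T, r = T, the left side is true but the right side is false.

Converse. Assume the antecedent. If p is true, the antecedent cannot hold. If p is false, the antecedent forces (p = F, r = T), and r holds there. Either way r holds.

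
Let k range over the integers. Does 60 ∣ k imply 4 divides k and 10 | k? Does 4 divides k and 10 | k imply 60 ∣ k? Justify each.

Not equivalent: only (⇒) holds.

(⇒) If 60 ∣ k, write k = 60q. Since 60 = 15·4, k = 4·(15q), so 4 ∣ k; and since 60 = 6·10, k = 10·(6q), so 10 ∣ k.

(⇐) This fails: take k = 20. Both 4 ∣ 20 and 10 ∣ 20, yet 20 is not a multiple of 60 (since 20 = 0·60 + 20), so 60 ∤ 20.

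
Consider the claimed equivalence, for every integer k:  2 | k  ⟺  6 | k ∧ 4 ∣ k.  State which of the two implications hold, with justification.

(→) This fails: take k = 2. Certainly 2 ∣ 2, but 6 ∤ 2.

(←) Suppose 6 ∣ k and 4 ∣ k. Any common multiple of 6 and 4 is a multiple of their lcm; here lcm(6, 4) = 6·4/gcd(6, 4) = 24/2 = 12, so 12 ∣ k. Since 2 ∣ 12, it follows that 2 ∣ k.

Not equivalent: only (⇐) holds.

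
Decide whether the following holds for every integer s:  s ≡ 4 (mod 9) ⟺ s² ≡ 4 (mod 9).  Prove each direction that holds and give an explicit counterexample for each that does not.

Both directions fail.

(⟹) This fails: take s = 4. Then 4 ≡ 4 (mod 9), but 4² = 16 ≡ 7 (mod 9), not 4.

(⟸) This fails: take s = 2. Then 2² = 4 ≡ 4 (mod 9), yet 2 ≡ 2 (mod 9), not 4.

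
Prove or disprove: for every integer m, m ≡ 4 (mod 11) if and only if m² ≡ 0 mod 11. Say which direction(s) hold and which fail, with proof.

Both directions fail.

(→) This fails: take m = 4. Then 4 ≡ 4 (mod 11), but 4² = 16 ≡ 5 (mod 11), not 0.

(←) This fails: take m = 0. Then 0² = 0 ≡ 0 (mod 11), yet 0 ≡ 0 (mod 11), not 4.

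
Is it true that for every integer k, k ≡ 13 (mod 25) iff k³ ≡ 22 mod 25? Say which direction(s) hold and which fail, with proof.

Both directions hold.

[⇒] Suppose k ≡ 13 (mod 25). Write k = 25j + 13. Then (25j + 13)³ = 15625j³ + 24375j² + 12675j + 2197 = 25(625j³ + 975j² + 507j + 87) + 22, so k³ ≡ 22 (mod 25).

[⇐] Conversely, suppose k³ ≡ 22 (mod 25). The only residue r in {0, …, 24} with r³ ≡ 22 (mod 25) is r = 13, so k ≡ 13 (mod 25).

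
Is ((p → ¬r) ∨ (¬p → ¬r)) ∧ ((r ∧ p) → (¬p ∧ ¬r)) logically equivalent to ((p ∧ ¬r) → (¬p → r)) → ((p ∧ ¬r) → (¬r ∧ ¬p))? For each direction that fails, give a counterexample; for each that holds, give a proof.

Neither direction holds.

(→) This fails. Under p = T, r = F, the left side is true but the right side is false.

(←) This fails. Under p = T, r = T, the left side is false but the right side is true.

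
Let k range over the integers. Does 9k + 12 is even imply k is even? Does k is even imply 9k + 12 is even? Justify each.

(→) Suppose 9k + 12 is even. Since 9 is odd, 9k and k have the same parity, so 9k + 12 ≡ k + 12 (mod 2). As 12 is even, 9k + 12 is even exactly when k is even. Thus k is even.

(←) Conversely, suppose k is even; write k = 2j. Then 9k + 12 = 9·(2j) + 12 = 2·9j + 12, which is even.

The biconditional holds.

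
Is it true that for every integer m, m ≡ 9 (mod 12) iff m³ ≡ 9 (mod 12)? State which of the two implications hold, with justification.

Both implications hold.

[⇒] Suppose m ≡ 9 (mod 12). Write m = 12j + 9. Then (12j + 9)³ = 1728j³ + 3888j² + 2916j + 729 = 12(144j³ + 324j² + 243j + 60) + 9, so m³ ≡ 9 (mod 12).

[⇐] Conversely, suppose m³ ≡ 9 (mod 12). The only residue r in {0, …, 11} with r³ ≡ 9 (mod 12) is r = 9, so m ≡ 9 (mod 12).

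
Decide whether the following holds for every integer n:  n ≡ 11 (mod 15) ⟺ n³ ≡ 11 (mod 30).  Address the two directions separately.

Converse. The residues r modulo 30 with r³ ≡ 11 (mod 30) are exactly {11}, and each is ≡ 11 (mod 15).

Forward direction. This fails: take n = 26. Then 26 ≡ 11 (mod 15), but 26³ = 17576 ≡ 26 (mod 30), not 11.

Only the converse holds.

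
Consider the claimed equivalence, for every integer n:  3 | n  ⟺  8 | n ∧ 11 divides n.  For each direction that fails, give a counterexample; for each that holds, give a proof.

Neither implication holds.

(⟹) This fails: take n = 3. Certainly 3 ∣ 3, but 8 ∤ 3.

(⟸) This fails: take n = 88. Both 8 ∣ 88 and 11 ∣ 88, yet 88 is not a multiple of 3 (since 88 = 29·3 + 1), so 3 ∤ 88.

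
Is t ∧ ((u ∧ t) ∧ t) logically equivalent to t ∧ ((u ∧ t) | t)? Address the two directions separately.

(⇐) This fails. Under t = T, u = F, the left side is false but the right side is true.

(⇒) Assume the antecedent. If t is true, t ∧ ((u ∧ t) | t) reduces to true regardless of the other variables. If t is false, the antecedent cannot hold. Either way t ∧ ((u ∧ t) | t) holds.

Not equivalent: only (⇒) holds.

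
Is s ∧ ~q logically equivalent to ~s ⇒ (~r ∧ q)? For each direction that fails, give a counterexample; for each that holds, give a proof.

[⇒] Assume the antecedent. If s is true, ~s ⇒ (~r ∧ q) reduces to true regardless of the other variables. If s is false, the antecedent cannot hold. Either way ~s ⇒ (~r ∧ q) holds.

[⇐] This fails. Under s = F, r = F, q = T, the left side is false but the right side is true.

(⇒) holds; (⇐) fails.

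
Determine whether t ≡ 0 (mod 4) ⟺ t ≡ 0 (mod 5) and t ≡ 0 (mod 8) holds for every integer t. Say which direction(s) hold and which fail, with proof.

Only the reverse direction holds.

Forward direction. This fails: t = 32 gives 32 ≡ 0 (mod 4) but 32 ≡ 2 (mod 5), so the conjunction on the right does not hold.

Converse. If t ≡ 0 (mod 5) and t ≡ 0 (mod 8), then by the Chinese remainder theorem t ≡ 0 (mod 40). Since 0 ≡ 0 (mod 4) and 4 ∣ 40, we get t ≡ 0 (mod 4).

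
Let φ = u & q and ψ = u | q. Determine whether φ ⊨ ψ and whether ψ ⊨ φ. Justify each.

The forward direction holds; the converse fails.

(⇒) Assume the antecedent. If q is true, u | q reduces to true regardless of the other variables. If q is false, the antecedent cannot hold. Either way u | q holds.

(⇐) This fails. Under q = T, u = F, the left side is false but the right side is true.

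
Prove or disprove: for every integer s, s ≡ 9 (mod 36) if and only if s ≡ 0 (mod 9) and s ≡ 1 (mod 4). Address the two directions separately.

(→) Suppose s ≡ 9 (mod 36); write s = 36j + 9. Since 9 ∣ 36, reducing mod 9 gives s ≡ 9 ≡ 0 (mod 9); since 4 ∣ 36, reducing mod 4 gives s ≡ 9 ≡ 1 (mod 4).

(←) Conversely, if s ≡ 0 (mod 9) and s ≡ 1 (mod 4), then by the Chinese remainder theorem s ≡ 9 (mod 36). This is exactly s ≡ 9 (mod 36).

Equivalent; both directions hold.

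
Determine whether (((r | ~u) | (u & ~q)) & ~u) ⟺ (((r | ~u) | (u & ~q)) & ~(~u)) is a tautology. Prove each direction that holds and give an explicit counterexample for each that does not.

(⇒) This fails. Under u = F, q = F, r = F, the left side is true but the right side is false.

(⇐) This fails. Under u = T, q = F, r = F, the left side is false but the right side is true.

(⇒) fails and (⇐) fails.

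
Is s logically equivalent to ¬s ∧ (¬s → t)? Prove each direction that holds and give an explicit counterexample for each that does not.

Neither direction holds.

(→) This fails. Under s = T, t = F, the left side is true but the right side is false.

(←) This fails. Under s = F, t = T, the left side is false but the right side is true.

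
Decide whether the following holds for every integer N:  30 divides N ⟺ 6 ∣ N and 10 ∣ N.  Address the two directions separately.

(⟹) If 30 ∣ N, write N = 30q. Since 30 = 5·6, N = 6·(5q), so 6 ∣ N; and since 30 = 3·10, N = 10·(3q), so 10 ∣ N.

(⟸) Suppose 6 ∣ N and 10 ∣ N. Any common multiple of 6 and 10 is a multiple of their lcm; here lcm(6, 10) = 6·10/gcd(6, 10) = 60/2 = 30, so 30 ∣ N.

Both directions hold; the statement is true.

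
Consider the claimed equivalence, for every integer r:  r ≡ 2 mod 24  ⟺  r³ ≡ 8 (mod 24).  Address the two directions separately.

(⟹) Suppose r ≡ 2 mod 24. Write r = 24j + 2. Then (24j + 2)³ = 13824j³ + 3456j² + 288j + 8 = 24(576j³ + 144j² + 12j) + 8, so r³ ≡ 8 (mod 24).

(⟸) This fails: take r = 8. Then 8³ = 512 ≡ 8 (mod 24), yet 8 ≡ 8 (mod 24), not 2.

Only the forward implication holds.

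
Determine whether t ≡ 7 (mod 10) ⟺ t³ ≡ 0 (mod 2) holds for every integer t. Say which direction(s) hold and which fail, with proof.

[⇒] This fails: take t = 7. Then 7 ≡ 7 (mod 10), but 7³ = 343 ≡ 1 (mod 2), not 0.

[⇐] This fails: take t = 0. Then 0³ = 0 ≡ 0 (mod 2), yet 0 ≡ 0 (mod 10), not 7.

Neither implication holds.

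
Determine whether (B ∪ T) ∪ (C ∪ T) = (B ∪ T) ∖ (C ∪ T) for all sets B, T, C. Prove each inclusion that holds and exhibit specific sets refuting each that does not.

The sets are not equal: only the reverse inclusion holds.

(⊇) Let x ∈ (B ∪ T) ∖ (C ∪ T). Then x ∈ B and x ∉ T, C, from which x ∈ (B ∪ T) ∪ (C ∪ T).

(⊆) This inclusion fails. Take B = ∅, T = {1}, C = ∅; then 1 ∈ (B ∪ T) ∪ (C ∪ T) but 1 ∉ (B ∪ T) ∖ (C ∪ T).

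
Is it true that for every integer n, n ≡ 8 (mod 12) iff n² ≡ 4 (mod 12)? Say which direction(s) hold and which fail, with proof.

Forward direction. Suppose n ≡ 8 (mod 12). Write n = 12j + 8. Then (12j + 8)² = 144j² + 192j + 64 = 12(12j² + 16j + 5) + 4, so n² ≡ 4 (mod 12).

Converse. This fails: take n = 2. Then 2² = 4 ≡ 4 (mod 12), yet 2 ≡ 2 (mod 12), not 8.

Not equivalent: only (⇒) holds.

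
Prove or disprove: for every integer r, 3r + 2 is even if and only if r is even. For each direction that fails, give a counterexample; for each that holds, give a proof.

Equivalent; both directions hold.

(→) Suppose 3r + 2 is even. Since 3 is odd, 3r and r have the same parity, so 3r + 2 ≡ r + 2 (mod 2). As 2 is even, 3r + 2 is even exactly when r is even. Thus r is even.

(←) Conversely, suppose r is even; write r = 2j. Then 3r + 2 = 3·(2j) + 2 = 2·3j + 2, which is even.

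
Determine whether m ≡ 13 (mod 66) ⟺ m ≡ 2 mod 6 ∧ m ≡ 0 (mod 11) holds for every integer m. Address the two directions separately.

Both directions fail.

(→) This fails: m = 13 gives 13 ≡ 13 (mod 66) but 13 ≡ 1 (mod 6), so the conjunction on the right does not hold.

(←) This fails: m = 44 satisfies both congruences on the right (44 ≡ 2 mod 6 and 44 ≡ 0 mod 11) yet 44 ≡ 44 (mod 66), not 13.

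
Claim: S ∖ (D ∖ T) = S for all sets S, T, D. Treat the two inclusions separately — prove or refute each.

Only the forward inclusion holds.

Forward inclusion. Let x ∈ S ∖ (D ∖ T). Then either x ∈ S and x ∉ T, D; or x ∈ S ∩ T and x ∉ D; or x ∈ S ∩ T ∩ D. In each case x ∈ S, so S ∖ (D ∖ T) ⊆ S.

Reverse inclusion. This inclusion fails. Take S = {1}, T = ∅, D = {1}; then 1 ∈ S but 1 ∉ S ∖ (D ∖ T).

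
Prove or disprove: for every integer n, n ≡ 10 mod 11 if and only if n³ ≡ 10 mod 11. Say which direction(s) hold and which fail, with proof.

The biconditional holds.

Forward direction. Suppose n ≡ 10 mod 11. Write n = 11j + 10. Then (11j + 10)³ = 1331j³ + 3630j² + 3300j + 1000 = 11(121j³ + 330j² + 300j + 90) + 10, so n³ ≡ 10 (mod 11).

Converse. For the converse, argue contrapositively. If n ≢ 10 (mod 11), then n is congruent to one of 0, 1, 2, 3, 4, 5, 6, 7, 8, 9 modulo 11, and these give n³ ≡ 0, 1, 8, 5, 9, 4, 7, 2, 6, 3 respectively — never 10.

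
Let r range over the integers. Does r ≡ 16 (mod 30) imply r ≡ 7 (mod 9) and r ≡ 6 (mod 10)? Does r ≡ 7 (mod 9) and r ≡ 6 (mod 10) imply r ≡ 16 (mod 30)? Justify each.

Only the converse holds.

(⇐) If r ≡ 7 (mod 9) and r ≡ 6 (mod 10), then by the Chinese remainder theorem r ≡ 16 (mod 90). Since 16 ≡ 16 (mod 30) and 30 ∣ 90, we get r ≡ 16 (mod 30).

(⇒) This fails: r = 76 gives 76 ≡ 16 (mod 30) but 76 ≡ 4 (mod 9), so the conjunction on the right does not hold.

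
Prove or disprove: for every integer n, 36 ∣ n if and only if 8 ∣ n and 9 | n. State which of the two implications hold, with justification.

The forward direction fails; the converse holds.

[⇐] Suppose 8 ∣ n and 9 ∣ n. Any common multiple of 8 and 9 is a multiple of their lcm; here gcd(8, 9) = 1, so lcm(8, 9) = 8·9 = 72, so 72 ∣ n. Since 36 ∣ 72, it follows that 36 ∣ n.

[⇒] This fails: take n = 36. Certainly 36 ∣ 36, but 8 ∤ 36.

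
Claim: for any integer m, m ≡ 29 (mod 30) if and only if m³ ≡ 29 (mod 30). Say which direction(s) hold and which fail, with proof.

[⇒] Suppose m ≡ 29 (mod 30). Write m = 30j + 29. Then (30j + 29)³ = 27000j³ + 78300j² + 75690j + 24389 = 30(900j³ + 2610j² + 2523j + 812) + 29, so m³ ≡ 29 (mod 30).

[⇐] Conversely, suppose m³ ≡ 29 (mod 30). The only residue r in {0, …, 29} with r³ ≡ 29 (mod 30) is r = 29, so m ≡ 29 (mod 30).

Both directions hold; the statement is true.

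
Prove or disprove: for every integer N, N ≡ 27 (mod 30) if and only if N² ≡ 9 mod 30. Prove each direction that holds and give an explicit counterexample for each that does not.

Forward direction. Suppose N ≡ 27 (mod 30). Write N = 30j + 27. Then (30j + 27)² = 900j² + 1620j + 729 = 30(30j² + 54j + 24) + 9, so N² ≡ 9 (mod 30).

Converse. This fails: take N = 3. Then 3² = 9 ≡ 9 (mod 30), yet 3 ≡ 3 (mod 30), not 27.

Not equivalent: only (⇒) holds.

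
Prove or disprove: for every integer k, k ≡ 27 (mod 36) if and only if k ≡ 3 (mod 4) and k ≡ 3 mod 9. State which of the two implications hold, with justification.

[⇒] This fails: k = 27 gives 27 ≡ 27 (mod 36) but 27 ≡ 0 (mod 9), so the conjunction on the right does not hold.

[⇐] This fails: k = 3 satisfies both congruences on the right (3 ≡ 3 mod 4 and 3 ≡ 3 mod 9) yet 3 ≡ 3 (mod 36), not 27.

(⇒) fails and (⇐) fails.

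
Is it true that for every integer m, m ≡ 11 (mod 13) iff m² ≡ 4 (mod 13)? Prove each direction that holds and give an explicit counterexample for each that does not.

(→) Suppose m ≡ 11 (mod 13). Write m = 13j + 11. Then (13j + 11)² = 169j² + 286j + 121 = 13(13j² + 22j + 9) + 4, so m² ≡ 4 (mod 13).

(←) This fails: take m = 2. Then 2² = 4 ≡ 4 (mod 13), yet 2 ≡ 2 (mod 13), not 11.

(⇒) holds; (⇐) fails.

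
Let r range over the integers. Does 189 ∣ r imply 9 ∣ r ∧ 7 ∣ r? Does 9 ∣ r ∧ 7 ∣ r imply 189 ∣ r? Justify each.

Only the forward direction holds.

(→) If 189 ∣ r, write r = 189q. Since 189 = 21·9, r = 9·(21q), so 9 ∣ r; and since 189 = 27·7, r = 7·(27q), so 7 ∣ r.

(←) This fails: take r = 63. Both 9 ∣ 63 and 7 ∣ 63, yet 63 is not a multiple of 189 (since 63 = 0·189 + 63), so 189 ∤ 63.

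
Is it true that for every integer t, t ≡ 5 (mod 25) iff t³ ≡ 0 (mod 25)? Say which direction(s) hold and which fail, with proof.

Only the forward implication holds.

(→) Suppose t ≡ 5 (mod 25). Write t = 25j + 5. Then (25j + 5)³ = 15625j³ + 9375j² + 1875j + 125 = 25(625j³ + 375j² + 75j + 5) + 0, so t³ ≡ 0 (mod 25).

(←) This fails: take t = 0. Then 0³ = 0 ≡ 0 (mod 25), yet 0 ≡ 0 (mod 25), not 5.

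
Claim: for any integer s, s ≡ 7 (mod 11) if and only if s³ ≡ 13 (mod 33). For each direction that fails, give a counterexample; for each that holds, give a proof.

Only the converse holds.

Forward direction. This fails: take s = 18. Then 18 ≡ 7 (mod 11), but 18³ = 5832 ≡ 24 (mod 33), not 13.

Converse. The residues r modulo 33 with r³ ≡ 13 (mod 33) are exactly {7}, and each is ≡ 7 (mod 11).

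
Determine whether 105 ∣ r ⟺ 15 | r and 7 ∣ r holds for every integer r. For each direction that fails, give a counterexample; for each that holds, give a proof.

Both directions hold; the statement is true.

(⟹) If 105 ∣ r, write r = 105q. Since 105 = 7·15, r = 15·(7q), so 15 ∣ r; and since 105 = 15·7, r = 7·(15q), so 7 ∣ r.

(⟸) Suppose 15 ∣ r and 7 ∣ r. Any common multiple of 15 and 7 is a multiple of their lcm; here gcd(15, 7) = 1, so lcm(15, 7) = 15·7 = 105, so 105 ∣ r.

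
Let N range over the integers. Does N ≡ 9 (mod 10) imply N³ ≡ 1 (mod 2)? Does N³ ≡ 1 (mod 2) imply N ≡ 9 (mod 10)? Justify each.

(⇒) Suppose N ≡ 9 (mod 10). Then N³ ≡ 9³ = 729 (mod 10), and since 2 ∣ 10, also N³ ≡ 1 (mod 2).

(⇐) This fails: take N = 1. Then 1³ = 1 ≡ 1 (mod 2), yet 1 ≡ 1 (mod 10), not 9.

(⇒) holds; (⇐) fails.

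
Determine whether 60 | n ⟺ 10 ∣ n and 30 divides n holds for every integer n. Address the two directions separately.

(←) This fails: take n = 30. Both 10 ∣ 30 and 30 ∣ 30, yet 30 is not a multiple of 60 (since 30 = 0·60 + 30), so 60 ∤ 30.

(→) If 60 ∣ n, write n = 60q. Since 60 = 6·10, n = 10·(6q), so 10 ∣ n; and since 60 = 2·30, n = 30·(2q), so 30 ∣ n.

Only the forward direction holds.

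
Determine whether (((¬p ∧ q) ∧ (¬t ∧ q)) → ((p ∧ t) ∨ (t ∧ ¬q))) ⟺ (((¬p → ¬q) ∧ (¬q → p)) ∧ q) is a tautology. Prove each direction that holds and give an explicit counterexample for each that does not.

(⇒) fails; (⇐) holds.

(←) Assume the antecedent. If p is true, the consequent reduces to true regardless of the other variables. If p is false, the antecedent cannot hold. Either way the consequent holds.

(→) This fails. Under p = F, t = F, q = F, the left side is true but the right side is false.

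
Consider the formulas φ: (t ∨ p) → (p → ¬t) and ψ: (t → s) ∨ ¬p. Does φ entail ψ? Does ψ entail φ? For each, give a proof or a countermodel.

(→) Assume the antecedent. If p is true, the antecedent forces (p = T, t = F, s = F) or (p = T, t = F, s = T), and (t → s) ∨ ¬p holds there. If p is false, (t → s) ∨ ¬p reduces to true regardless of the other variables. Either way (t → s) ∨ ¬p holds.

(←) This fails. Under p = T, t = T, s = T, the left side is false but the right side is true.

(⇒) holds; (⇐) fails.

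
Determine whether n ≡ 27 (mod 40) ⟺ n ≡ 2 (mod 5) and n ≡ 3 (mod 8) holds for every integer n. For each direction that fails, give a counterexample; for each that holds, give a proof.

(⇐) If n ≡ 2 (mod 5) and n ≡ 3 (mod 8), then by the Chinese remainder theorem n ≡ 27 (mod 40). This is exactly n ≡ 27 (mod 40).

(⇒) Suppose n ≡ 27 (mod 40); write n = 40j + 27. Since 5 ∣ 40, reducing mod 5 gives n ≡ 27 ≡ 2 (mod 5); since 8 ∣ 40, reducing mod 8 gives n ≡ 27 ≡ 3 (mod 8).

Both directions hold.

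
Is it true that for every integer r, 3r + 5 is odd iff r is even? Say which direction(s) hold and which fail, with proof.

Both directions hold.

(⇐) Suppose r is even; write r = 2j. Then 3r + 5 = 3·(2j) + 5 = 2·3j + 5, which is odd.

(⇒) Suppose 3r + 5 is odd. Since 3 is odd, 3r and r have the same parity, so 3r + 5 ≡ r + 5 (mod 2). As 5 is odd, 3r + 5 is odd exactly when r is even. Thus r is even.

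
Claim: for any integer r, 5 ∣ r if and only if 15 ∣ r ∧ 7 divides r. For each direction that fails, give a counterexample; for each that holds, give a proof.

(⇒) fails; (⇐) holds.

(⟹) This fails: take r = 5. Certainly 5 ∣ 5, but 15 ∤ 5.

(⟸) Suppose 15 ∣ r and 7 ∣ r. Any common multiple of 15 and 7 is a multiple of their lcm; here gcd(15, 7) = 1, so lcm(15, 7) = 15·7 = 105, so 105 ∣ r. Since 5 ∣ 105, it follows that 5 ∣ r.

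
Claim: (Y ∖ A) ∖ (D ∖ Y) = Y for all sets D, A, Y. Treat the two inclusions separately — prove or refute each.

(⊆) Let x ∈ (Y ∖ A) ∖ (D ∖ Y). Then either x ∈ Y and x ∉ D, A; or x ∈ D ∩ Y and x ∉ A. In each case x ∈ Y, so (Y ∖ A) ∖ (D ∖ Y) ⊆ Y.

(⊇) This inclusion fails. Take D = ∅, A = {1}, Y = {1}; then 1 ∈ Y but 1 ∉ (Y ∖ A) ∖ (D ∖ Y).

The sets are not equal: only the forward inclusion holds.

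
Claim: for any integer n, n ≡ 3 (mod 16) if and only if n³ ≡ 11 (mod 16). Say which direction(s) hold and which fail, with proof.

Equivalent; both directions hold.

[⇒] Suppose n ≡ 3 (mod 16). Write n = 16j + 3. Then (16j + 3)³ = 4096j³ + 2304j² + 432j + 27 = 16(256j³ + 144j² + 27j + 1) + 11, so n³ ≡ 11 (mod 16).

[⇐] Conversely, suppose n³ ≡ 11 (mod 16). The only residue r in {0, …, 15} with r³ ≡ 11 (mod 16) is r = 3, so n ≡ 3 (mod 16).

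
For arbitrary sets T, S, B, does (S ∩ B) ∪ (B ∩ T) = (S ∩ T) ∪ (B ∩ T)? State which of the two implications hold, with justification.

(⊆) This inclusion fails. Take T = ∅, S = {1}, B = {1}; then 1 ∈ (S ∩ B) ∪ (B ∩ T) but 1 ∉ (S ∩ T) ∪ (B ∩ T).

(⊇) This inclusion fails. Take T = {1}, S = {1}, B = ∅; then 1 ∈ (S ∩ T) ∪ (B ∩ T) but 1 ∉ (S ∩ B) ∪ (B ∩ T).

(⊆) fails and (⊇) fails.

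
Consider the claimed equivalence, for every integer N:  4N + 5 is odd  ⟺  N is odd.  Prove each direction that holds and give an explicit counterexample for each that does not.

(→) This fails: take N = 4. Then 4N + 5 = 21, which is odd, yet N = 4 is even, not odd.

(←) Suppose N is odd. Since 4 is even, 4N is even for every N, so 4N + 5 has the same parity as 5, which is odd. Hence 4N + 5 is odd.

The forward direction fails; the converse holds.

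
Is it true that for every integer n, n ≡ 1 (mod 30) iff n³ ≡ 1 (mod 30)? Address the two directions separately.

Both implications hold.

[⇒] Suppose n ≡ 1 (mod 30). Write n = 30j + 1. Then (30j + 1)³ = 27000j³ + 2700j² + 90j + 1 = 30(900j³ + 90j² + 3j) + 1, so n³ ≡ 1 (mod 30).

[⇐] Conversely, suppose n³ ≡ 1 (mod 30). The only residue r in {0, …, 29} with r³ ≡ 1 (mod 30) is r = 1, so n ≡ 1 (mod 30).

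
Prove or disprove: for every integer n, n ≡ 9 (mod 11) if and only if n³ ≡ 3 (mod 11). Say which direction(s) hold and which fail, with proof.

Both directions hold; the statement is true.

(⇒) Suppose n ≡ 9 (mod 11). Write n = 11j + 9. Then (11j + 9)³ = 1331j³ + 3267j² + 2673j + 729 = 11(121j³ + 297j² + 243j + 66) + 3, so n³ ≡ 3 (mod 11).

(⇐) For the converse, argue contrapositively. If n ≢ 9 (mod 11), then n is congruent to one of 0, 1, 2, 3, 4, 5, 6, 7, 8, 10 modulo 11, and these give n³ ≡ 0, 1, 8, 5, 9, 4, 7, 2, 6, 10 respectively — never 3.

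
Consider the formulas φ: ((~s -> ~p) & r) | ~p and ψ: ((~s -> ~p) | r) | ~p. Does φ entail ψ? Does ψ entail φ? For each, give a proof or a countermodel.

(⇒) holds; (⇐) fails.

(→) Assume the antecedent. If p is true, the antecedent forces (p = T, r = T, s = T), and ((~s -> ~p) | r) | ~p holds there. If p is false, ((~s -> ~p) | r) | ~p reduces to true regardless of the other variables. Either way ((~s -> ~p) | r) | ~p holds.

(←) This fails. Under p = T, r = T, s = F, the left side is false but the right side is true.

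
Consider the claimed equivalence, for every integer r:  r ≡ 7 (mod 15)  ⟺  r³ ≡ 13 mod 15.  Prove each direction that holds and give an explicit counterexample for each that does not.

Both directions hold.

(⟸) Suppose r³ ≡ 13 (mod 15). The only residue r in {0, …, 14} with r³ ≡ 13 (mod 15) is r = 7, so r ≡ 7 (mod 15).

(⟹) Suppose r ≡ 7 (mod 15). Write r = 15j + 7. Then (15j + 7)³ = 3375j³ + 4725j² + 2205j + 343 = 15(225j³ + 315j² + 147j + 22) + 13, so r³ ≡ 13 (mod 15).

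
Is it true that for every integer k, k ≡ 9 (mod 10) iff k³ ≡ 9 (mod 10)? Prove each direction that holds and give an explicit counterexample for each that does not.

(⟸) For the converse, argue contrapositively. If k ≢ 9 (mod 10), then k is congruent to one of 0, 1, 2, 3, 4, 5, 6, 7, 8 modulo 10, and these give k³ ≡ 0, 1, 8, 7, 4, 5, 6, 3, 2 respectively — never 9.

(⟹) Suppose k ≡ 9 (mod 10). Write k = 10j + 9. Then (10j + 9)³ = 1000j³ + 2700j² + 2430j + 729 = 10(100j³ + 270j² + 243j + 72) + 9, so k³ ≡ 9 (mod 10).

The biconditional holds.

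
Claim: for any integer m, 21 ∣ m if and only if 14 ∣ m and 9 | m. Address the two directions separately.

(⇒) fails; (⇐) holds.

Converse. Suppose 14 ∣ m and 9 ∣ m. Any common multiple of 14 and 9 is a multiple of their lcm; here gcd(14, 9) = 1, so lcm(14, 9) = 14·9 = 126, so 126 ∣ m. Since 21 ∣ 126, it follows that 21 ∣ m.

Forward direction. This fails: take m = 21. Certainly 21 ∣ 21, but 14 ∤ 21.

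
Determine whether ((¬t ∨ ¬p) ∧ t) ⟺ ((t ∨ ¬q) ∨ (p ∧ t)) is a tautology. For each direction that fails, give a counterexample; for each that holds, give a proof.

(⟹) Assume the antecedent. If t is true, (t ∨ ¬q) ∨ (p ∧ t) reduces to true regardless of the other variables. If t is false, the antecedent cannot hold. Either way (t ∨ ¬q) ∨ (p ∧ t) holds.

(⟸) This fails. Under t = F, p = F, q = F, the left side is false but the right side is true.

Not equivalent: only (⇒) holds.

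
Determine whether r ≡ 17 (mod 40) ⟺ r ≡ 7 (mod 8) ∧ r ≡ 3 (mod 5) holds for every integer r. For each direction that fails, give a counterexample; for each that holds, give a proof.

Neither direction holds.

(⇒) This fails: r = 17 gives 17 ≡ 17 (mod 40) but 17 ≡ 1 (mod 8), so the conjunction on the right does not hold.

(⇐) This fails: r = 23 satisfies both congruences on the right (23 ≡ 7 mod 8 and 23 ≡ 3 mod 5) yet 23 ≡ 23 (mod 40), not 17.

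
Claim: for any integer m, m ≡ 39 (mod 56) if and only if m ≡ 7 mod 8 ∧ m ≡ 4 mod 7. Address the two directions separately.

Both implications hold.

(→) Suppose m ≡ 39 (mod 56); write m = 56j + 39. Since 8 ∣ 56, reducing mod 8 gives m ≡ 39 ≡ 7 (mod 8); since 7 ∣ 56, reducing mod 7 gives m ≡ 39 ≡ 4 (mod 7).

(←) Conversely, if m ≡ 7 (mod 8) and m ≡ 4 (mod 7), then by the Chinese remainder theorem m ≡ 39 (mod 56). This is exactly m ≡ 39 (mod 56).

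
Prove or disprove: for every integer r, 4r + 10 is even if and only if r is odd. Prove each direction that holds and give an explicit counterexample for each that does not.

The forward direction fails; the converse holds.

Forward direction. This fails: take r = 0. Then 4r + 10 = 10, which is even, yet r = 0 is even, not odd.

Converse. Suppose r is odd. Since 4 is even, 4r is even for every r, so 4r + 10 has the same parity as 10, which is even. Hence 4r + 10 is even.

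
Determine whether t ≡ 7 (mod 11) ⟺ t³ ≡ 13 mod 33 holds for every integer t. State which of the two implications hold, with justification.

(⇒) fails; (⇐) holds.

Forward direction. This fails: take t = 18. Then 18 ≡ 7 (mod 11), but 18³ = 5832 ≡ 24 (mod 33), not 13.

Converse. The residues r modulo 33 with r³ ≡ 13 (mod 33) are exactly {7}, and each is ≡ 7 (mod 11).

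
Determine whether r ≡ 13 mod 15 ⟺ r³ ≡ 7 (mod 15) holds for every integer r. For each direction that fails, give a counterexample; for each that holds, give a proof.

Both directions hold.

(⟸) Suppose r³ ≡ 7 (mod 15). The only residue r in {0, …, 14} with r³ ≡ 7 (mod 15) is r = 13, so r ≡ 13 (mod 15).

(⟹) Suppose r ≡ 13 mod 15. Write r = 15j + 13. Then (15j + 13)³ = 3375j³ + 8775j² + 7605j + 2197 = 15(225j³ + 585j² + 507j + 146) + 7, so r³ ≡ 7 (mod 15).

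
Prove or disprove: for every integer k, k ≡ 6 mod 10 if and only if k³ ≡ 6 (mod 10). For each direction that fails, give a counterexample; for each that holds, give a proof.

Forward direction. Suppose k ≡ 6 mod 10. Write k = 10j + 6. Then (10j + 6)³ = 1000j³ + 1800j² + 1080j + 216 = 10(100j³ + 180j² + 108j + 21) + 6, so k³ ≡ 6 (mod 10).

Converse. Suppose k³ ≡ 6 (mod 10). The only residue r in {0, …, 9} with r³ ≡ 6 (mod 10) is r = 6, so k ≡ 6 (mod 10).

Both implications hold.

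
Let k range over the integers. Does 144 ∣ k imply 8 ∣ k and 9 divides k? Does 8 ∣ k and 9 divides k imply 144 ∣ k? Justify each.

(⇒) holds; (⇐) fails.

Converse. This fails: take k = 72. Both 8 ∣ 72 and 9 ∣ 72, yet 72 is not a multiple of 144 (since 72 = 0·144 + 72), so 144 ∤ 72.

Forward direction. If 144 ∣ k, write k = 144q. Since 144 = 18·8, k = 8·(18q), so 8 ∣ k; and since 144 = 16·9, k = 9·(16q), so 9 ∣ k.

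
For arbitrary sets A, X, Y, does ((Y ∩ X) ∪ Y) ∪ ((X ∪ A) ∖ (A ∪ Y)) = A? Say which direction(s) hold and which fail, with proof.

(⟹) This inclusion fails. Take A = ∅, X = {1}, Y = ∅; then 1 ∈ ((Y ∩ X) ∪ Y) ∪ ((X ∪ A) ∖ (A ∪ Y)) but 1 ∉ A.

(⟸) This inclusion fails. Take A = {1}, X = ∅, Y = ∅; then 1 ∈ A but 1 ∉ ((Y ∩ X) ∪ Y) ∪ ((X ∪ A) ∖ (A ∪ Y)).

(⊆) fails and (⊇) fails.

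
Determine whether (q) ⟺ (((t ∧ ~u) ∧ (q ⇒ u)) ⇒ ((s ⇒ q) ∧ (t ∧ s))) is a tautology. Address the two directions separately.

Forward direction. Assume the antecedent. If q is true, the consequent reduces to true regardless of the other variables. If q is false, the antecedent cannot hold. Either way the consequent holds.

Converse. This fails. Under s = F, t = F, u = F, q = F, the left side is false but the right side is true.

Only the forward implication holds.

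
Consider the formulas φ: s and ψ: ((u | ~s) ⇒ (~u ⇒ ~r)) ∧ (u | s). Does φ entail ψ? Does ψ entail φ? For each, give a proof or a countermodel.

Not equivalent: only (⇒) holds.

Forward direction. Assume the antecedent. If u is true, the consequent reduces to true regardless of the other variables. If u is false, the antecedent forces (u = F, r = F, s = T) or (u = F, r = T, s = T), and the consequent holds there. Either way the consequent holds.

Converse. This fails. Under u = T, r = F, s = F, the left side is false but the right side is true.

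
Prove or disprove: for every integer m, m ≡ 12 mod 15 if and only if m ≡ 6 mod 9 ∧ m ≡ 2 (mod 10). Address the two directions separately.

Only the converse holds.

[⇐] If m ≡ 6 (mod 9) and m ≡ 2 (mod 10), then by the Chinese remainder theorem m ≡ 42 (mod 90). Since 42 ≡ 12 (mod 15) and 15 ∣ 90, we get m ≡ 12 (mod 15).

[⇒] This fails: m = 72 gives 72 ≡ 12 (mod 15) but 72 ≡ 0 (mod 9), so the conjunction on the right does not hold.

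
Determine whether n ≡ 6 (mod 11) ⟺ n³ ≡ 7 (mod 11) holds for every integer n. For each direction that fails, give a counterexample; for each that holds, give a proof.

Both directions hold; the statement is true.

Forward direction. Suppose n ≡ 6 (mod 11). Write n = 11j + 6. Then (11j + 6)³ = 1331j³ + 2178j² + 1188j + 216 = 11(121j³ + 198j² + 108j + 19) + 7, so n³ ≡ 7 (mod 11).

Converse. For the converse, argue contrapositively. If n ≢ 6 (mod 11), then n is congruent to one of 0, 1, 2, 3, 4, 5, 7, 8, 9, 10 modulo 11, and these give n³ ≡ 0, 1, 8, 5, 9, 4, 2, 6, 3, 10 respectively — never 7.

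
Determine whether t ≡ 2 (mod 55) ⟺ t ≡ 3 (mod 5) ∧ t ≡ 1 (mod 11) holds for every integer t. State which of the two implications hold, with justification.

Forward direction. This fails: t = 2 gives 2 ≡ 2 (mod 55) but 2 ≡ 2 (mod 5), so the conjunction on the right does not hold.

Converse. This fails: t = 23 satisfies both congruences on the right (23 ≡ 3 mod 5 and 23 ≡ 1 mod 11) yet 23 ≡ 23 (mod 55), not 2.

(⇒) fails and (⇐) fails.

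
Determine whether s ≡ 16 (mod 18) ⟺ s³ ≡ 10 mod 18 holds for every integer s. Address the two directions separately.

Forward direction. Suppose s ≡ 16 (mod 18). Write s = 18j + 16. Then (18j + 16)³ = 5832j³ + 15552j² + 13824j + 4096 = 18(324j³ + 864j² + 768j + 227) + 10, so s³ ≡ 10 (mod 18).

Converse. This fails: take s = 4. Then 4³ = 64 ≡ 10 (mod 18), yet 4 ≡ 4 (mod 18), not 16.

The forward direction holds; the converse fails.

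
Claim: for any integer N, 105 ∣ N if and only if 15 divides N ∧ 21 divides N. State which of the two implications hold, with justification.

Forward direction. If 105 ∣ N, write N = 105q. Since 105 = 7·15, N = 15·(7q), so 15 ∣ N; and since 105 = 5·21, N = 21·(5q), so 21 ∣ N.

Converse. Suppose 15 ∣ N and 21 ∣ N. Any common multiple of 15 and 21 is a multiple of their lcm; here lcm(15, 21) = 15·21/gcd(15, 21) = 315/3 = 105, so 105 ∣ N.

Both directions hold; the statement is true.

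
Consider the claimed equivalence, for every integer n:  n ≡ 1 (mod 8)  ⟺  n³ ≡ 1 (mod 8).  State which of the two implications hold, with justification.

Equivalent; both directions hold.

(⟸) Suppose n³ ≡ 1 (mod 8). The only residue r in {0, …, 7} with r³ ≡ 1 (mod 8) is r = 1, so n ≡ 1 (mod 8).

(⟹) Suppose n ≡ 1 (mod 8). Write n = 8j + 1. Then (8j + 1)³ = 512j³ + 192j² + 24j + 1 = 8(64j³ + 24j² + 3j) + 1, so n³ ≡ 1 (mod 8).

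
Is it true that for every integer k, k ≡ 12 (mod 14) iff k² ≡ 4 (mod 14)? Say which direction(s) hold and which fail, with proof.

Not equivalent: only (⇒) holds.

(⇒) Suppose k ≡ 12 (mod 14). Write k = 14j + 12. Then (14j + 12)² = 196j² + 336j + 144 = 14(14j² + 24j + 10) + 4, so k² ≡ 4 (mod 14).

(⇐) This fails: take k = 2. Then 2² = 4 ≡ 4 (mod 14), yet 2 ≡ 2 (mod 14), not 12.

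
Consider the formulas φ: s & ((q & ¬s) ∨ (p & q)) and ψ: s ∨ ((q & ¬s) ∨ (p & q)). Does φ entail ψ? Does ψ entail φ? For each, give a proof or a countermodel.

(→) Assume the antecedent. If s is true, s ∨ ((q & ¬s) ∨ (p & q)) reduces to true regardless of the other variables. If s is false, the antecedent cannot hold. Either way s ∨ ((q & ¬s) ∨ (p & q)) holds.

(←) This fails. Under s = T, q = F, p = F, the left side is false but the right side is true.

Not equivalent: only (⇒) holds.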